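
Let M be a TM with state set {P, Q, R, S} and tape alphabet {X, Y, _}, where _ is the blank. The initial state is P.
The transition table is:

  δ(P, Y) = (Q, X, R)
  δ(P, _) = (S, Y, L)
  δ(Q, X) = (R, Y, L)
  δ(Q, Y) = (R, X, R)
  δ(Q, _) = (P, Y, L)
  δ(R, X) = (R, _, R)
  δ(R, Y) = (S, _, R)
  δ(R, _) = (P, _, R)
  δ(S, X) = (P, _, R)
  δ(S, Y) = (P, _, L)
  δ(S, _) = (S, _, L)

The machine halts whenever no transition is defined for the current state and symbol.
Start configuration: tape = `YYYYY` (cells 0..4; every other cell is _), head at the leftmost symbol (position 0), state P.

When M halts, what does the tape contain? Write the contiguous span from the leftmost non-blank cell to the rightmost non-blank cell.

P | [Y]YYYY   read Y → write X, move R, go to Q
Q | X[Y]YYY   read Y → write X, move R, go to R
R | XX[Y]YY   read Y → write _, move R, go to S
S | XX_[Y]Y   read Y → write _, move L, go to P
P | XX[_]_Y   read _ → write Y, move L, go to S
S | X[X]Y_Y   read X → write _, move R, go to P
P | X_[Y]_Y   read Y → write X, move R, go to Q
Q | X_X[_]Y   read _ → write Y, move L, go to P
P | X_[X]YY
The non-blank tape span at halt is X_XYY.

X_XYY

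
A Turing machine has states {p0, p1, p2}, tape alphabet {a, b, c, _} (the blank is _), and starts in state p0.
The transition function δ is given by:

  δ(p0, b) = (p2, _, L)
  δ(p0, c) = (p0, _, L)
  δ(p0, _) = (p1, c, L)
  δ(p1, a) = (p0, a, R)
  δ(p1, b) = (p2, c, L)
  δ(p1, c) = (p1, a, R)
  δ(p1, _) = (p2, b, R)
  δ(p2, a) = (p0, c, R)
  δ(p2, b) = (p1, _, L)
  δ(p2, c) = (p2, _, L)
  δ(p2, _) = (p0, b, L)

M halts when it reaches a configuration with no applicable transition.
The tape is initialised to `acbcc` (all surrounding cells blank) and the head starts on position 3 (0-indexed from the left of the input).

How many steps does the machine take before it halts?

state=p0 head=3 tape=acb[c]c   (p0,c)→(p0,_,L)
state=p0 head=2 tape=ac[b]_c   (p0,b)→(p2,_,L)
state=p2 head=1 tape=a[c]__c   (p2,c)→(p2,_,L)
state=p2 head=0 tape=[a]___c   (p2,a)→(p0,c,R)
state=p0 head=1 tape=c[_]__c   (p0,_)→(p1,c,L)
state=p1 head=0 tape=[c]c__c   (p1,c)→(p1,a,R)
state=p1 head=1 tape=a[c]__c   (p1,c)→(p1,a,R)
state=p1 head=2 tape=aa[_]_c   (p1,_)→(p2,b,R)
state=p2 head=3 tape=aab[_]c   (p2,_)→(p0,b,L)
state=p0 head=2 tape=aa[b]bc   (p0,b)→(p2,_,L)
state=p2 head=1 tape=a[a]_bc   (p2,a)→(p0,c,R)
state=p0 head=2 tape=ac[_]bc   (p0,_)→(p1,c,L)
state=p1 head=1 tape=a[c]cbc   (p1,c)→(p1,a,R)
state=p1 head=2 tape=aa[c]bc   (p1,c)→(p1,a,R)
state=p1 head=3 tape=aaa[b]c   (p1,b)→(p2,c,L)
state=p2 head=2 tape=aa[a]cc   (p2,a)→(p0,c,R)
state=p0 head=3 tape=aac[c]c   (p0,c)→(p0,_,L)
state=p0 head=2 tape=aa[c]_c   (p0,c)→(p0,_,L)
state=p0 head=1 tape=a[a]__c
M halts after 18 transitions.

18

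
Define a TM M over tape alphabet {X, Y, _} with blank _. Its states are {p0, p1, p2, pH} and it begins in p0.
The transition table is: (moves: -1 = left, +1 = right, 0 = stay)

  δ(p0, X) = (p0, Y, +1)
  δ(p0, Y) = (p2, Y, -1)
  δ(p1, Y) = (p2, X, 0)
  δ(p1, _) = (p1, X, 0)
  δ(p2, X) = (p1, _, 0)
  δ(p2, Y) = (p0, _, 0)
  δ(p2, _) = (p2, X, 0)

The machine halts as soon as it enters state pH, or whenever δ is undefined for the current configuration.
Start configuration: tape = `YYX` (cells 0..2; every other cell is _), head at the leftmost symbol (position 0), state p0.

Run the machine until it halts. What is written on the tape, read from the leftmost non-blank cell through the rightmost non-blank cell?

p0 | _[Y]YX   read Y → write Y, move -1, go to p2
p2 | [_]YYX   read _ → write X, move 0, go to p2
p2 | [X]YYX   read X → write _, move 0, go to p1
p1 | [_]YYX   read _ → write X, move 0, go to p1
p1 | [X]YYX
The non-blank tape span at halt is XYYX.

XYYX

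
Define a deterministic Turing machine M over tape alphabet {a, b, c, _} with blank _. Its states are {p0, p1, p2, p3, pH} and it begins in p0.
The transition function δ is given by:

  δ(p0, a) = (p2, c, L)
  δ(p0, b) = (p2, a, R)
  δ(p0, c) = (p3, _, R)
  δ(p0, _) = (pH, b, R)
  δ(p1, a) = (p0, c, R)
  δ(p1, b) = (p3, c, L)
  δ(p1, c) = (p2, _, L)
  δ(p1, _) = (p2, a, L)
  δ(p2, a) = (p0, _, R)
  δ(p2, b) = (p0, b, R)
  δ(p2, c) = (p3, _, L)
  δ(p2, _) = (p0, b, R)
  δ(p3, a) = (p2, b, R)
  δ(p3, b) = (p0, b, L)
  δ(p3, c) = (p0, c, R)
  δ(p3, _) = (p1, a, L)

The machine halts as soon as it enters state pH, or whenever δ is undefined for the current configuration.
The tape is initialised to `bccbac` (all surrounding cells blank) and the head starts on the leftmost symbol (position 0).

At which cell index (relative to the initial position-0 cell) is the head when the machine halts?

p0 | [b]ccbac   read b → write a, move R, go to p2
p2 | a[c]cbac   read c → write _, move L, go to p3
p3 | [a]_cbac   read a → write b, move R, go to p2
p2 | b[_]cbac   read _ → write b, move R, go to p0
p0 | bb[c]bac   read c → write _, move R, go to p3
p3 | bb_[b]ac   read b → write b, move L, go to p0
p0 | bb[_]bac   read _ → write b, move R, go to pH
pH | bbb[b]ac
At halt the head is at cell 3.

3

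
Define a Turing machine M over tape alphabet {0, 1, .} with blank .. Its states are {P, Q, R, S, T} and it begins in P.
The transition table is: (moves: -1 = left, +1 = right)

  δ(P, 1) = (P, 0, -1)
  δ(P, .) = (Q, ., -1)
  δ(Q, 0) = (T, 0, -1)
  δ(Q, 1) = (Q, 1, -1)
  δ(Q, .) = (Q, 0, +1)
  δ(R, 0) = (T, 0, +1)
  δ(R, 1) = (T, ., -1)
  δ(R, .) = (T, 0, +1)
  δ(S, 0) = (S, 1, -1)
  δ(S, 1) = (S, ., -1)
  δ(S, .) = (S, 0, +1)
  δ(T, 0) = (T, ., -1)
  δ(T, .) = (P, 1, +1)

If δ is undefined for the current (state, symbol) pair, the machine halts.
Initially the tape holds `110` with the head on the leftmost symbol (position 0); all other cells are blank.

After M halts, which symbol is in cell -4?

0

state=P head=0 tape=.....[1]10   (P,1)→(P,0,-1)
state=P head=-1 tape=....[.]010   (P,.)→(Q,.,-1)
state=Q head=-2 tape=...[.].010   (Q,.)→(Q,0,+1)
state=Q head=-1 tape=...0[.]010   (Q,.)→(Q,0,+1)
state=Q head=0 tape=...00[0]10   (Q,0)→(T,0,-1)
state=T head=-1 tape=...0[0]010   (T,0)→(T,.,-1)
state=T head=-2 tape=...[0].010   (T,0)→(T,.,-1)
state=T head=-3 tape=..[.]..010   (T,.)→(P,1,+1)
state=P head=-2 tape=..1[.].010   (P,.)→(Q,.,-1)
state=Q head=-3 tape=..[1]..010   (Q,1)→(Q,1,-1)
state=Q head=-4 tape=.[.]1..010   (Q,.)→(Q,0,+1)
state=Q head=-3 tape=.0[1]..010   (Q,1)→(Q,1,-1)
state=Q head=-4 tape=.[0]1..010   (Q,0)→(T,0,-1)
state=T head=-5 tape=[.]01..010   (T,.)→(P,1,+1)
state=P head=-4 tape=1[0]1..010
Cell -4 holds 0 when M halts.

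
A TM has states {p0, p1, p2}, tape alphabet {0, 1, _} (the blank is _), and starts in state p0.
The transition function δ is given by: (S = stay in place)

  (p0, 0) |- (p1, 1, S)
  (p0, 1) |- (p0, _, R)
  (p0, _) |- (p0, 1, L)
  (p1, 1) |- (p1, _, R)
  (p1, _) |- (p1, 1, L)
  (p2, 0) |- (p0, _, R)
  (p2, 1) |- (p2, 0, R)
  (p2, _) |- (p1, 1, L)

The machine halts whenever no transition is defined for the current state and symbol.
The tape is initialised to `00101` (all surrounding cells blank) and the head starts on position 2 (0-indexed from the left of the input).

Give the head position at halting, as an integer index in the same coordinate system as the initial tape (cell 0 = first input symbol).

state=p0 head=2 tape=00[1]01_   (p0,1)→(p0,_,R)
state=p0 head=3 tape=00_[0]1_   (p0,0)→(p1,1,S)
state=p1 head=3 tape=00_[1]1_   (p1,1)→(p1,_,R)
state=p1 head=4 tape=00__[1]_   (p1,1)→(p1,_,R)
state=p1 head=5 tape=00___[_]   (p1,_)→(p1,1,L)
state=p1 head=4 tape=00__[_]1   (p1,_)→(p1,1,L)
state=p1 head=3 tape=00_[_]11   (p1,_)→(p1,1,L)
state=p1 head=2 tape=00[_]111   (p1,_)→(p1,1,L)
state=p1 head=1 tape=0[0]1111
At halt the head is at cell 1.

1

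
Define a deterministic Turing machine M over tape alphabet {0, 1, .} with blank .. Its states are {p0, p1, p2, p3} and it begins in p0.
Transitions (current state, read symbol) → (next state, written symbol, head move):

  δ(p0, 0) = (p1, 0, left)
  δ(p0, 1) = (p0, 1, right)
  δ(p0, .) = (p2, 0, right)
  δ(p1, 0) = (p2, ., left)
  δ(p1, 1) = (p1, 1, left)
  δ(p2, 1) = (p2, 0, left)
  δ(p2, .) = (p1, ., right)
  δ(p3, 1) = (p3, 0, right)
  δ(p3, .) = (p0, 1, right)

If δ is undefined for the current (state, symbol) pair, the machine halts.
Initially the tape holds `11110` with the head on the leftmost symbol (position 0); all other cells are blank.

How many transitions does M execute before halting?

state=p0 head=0 tape=.[1]1110   (p0,1)→(p0,1,right)
state=p0 head=1 tape=.1[1]110   (p0,1)→(p0,1,right)
state=p0 head=2 tape=.11[1]10   (p0,1)→(p0,1,right)
state=p0 head=3 tape=.111[1]0   (p0,1)→(p0,1,right)
state=p0 head=4 tape=.1111[0]   (p0,0)→(p1,0,left)
state=p1 head=3 tape=.111[1]0   (p1,1)→(p1,1,left)
state=p1 head=2 tape=.11[1]10   (p1,1)→(p1,1,left)
state=p1 head=1 tape=.1[1]110   (p1,1)→(p1,1,left)
state=p1 head=0 tape=.[1]1110   (p1,1)→(p1,1,left)
state=p1 head=-1 tape=[.]11110
M halts after 9 transitions.

9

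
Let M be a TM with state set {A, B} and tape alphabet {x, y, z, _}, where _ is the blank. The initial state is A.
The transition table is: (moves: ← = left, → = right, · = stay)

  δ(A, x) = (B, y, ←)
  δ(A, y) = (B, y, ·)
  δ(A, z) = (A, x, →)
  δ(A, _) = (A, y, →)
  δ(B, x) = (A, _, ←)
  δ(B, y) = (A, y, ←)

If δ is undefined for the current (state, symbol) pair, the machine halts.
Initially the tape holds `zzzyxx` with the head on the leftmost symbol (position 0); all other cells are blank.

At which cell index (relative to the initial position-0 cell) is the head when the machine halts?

-1

state=A head=0 tape=_[z]zzyxx   (A,z)→(A,x,→)
state=A head=1 tape=_x[z]zyxx   (A,z)→(A,x,→)
state=A head=2 tape=_xx[z]yxx   (A,z)→(A,x,→)
state=A head=3 tape=_xxx[y]xx   (A,y)→(B,y,·)
state=B head=3 tape=_xxx[y]xx   (B,y)→(A,y,←)
state=A head=2 tape=_xx[x]yxx   (A,x)→(B,y,←)
state=B head=1 tape=_x[x]yyxx   (B,x)→(A,_,←)
state=A head=0 tape=_[x]_yyxx   (A,x)→(B,y,←)
state=B head=-1 tape=[_]y_yyxx
At halt the head is at cell -1.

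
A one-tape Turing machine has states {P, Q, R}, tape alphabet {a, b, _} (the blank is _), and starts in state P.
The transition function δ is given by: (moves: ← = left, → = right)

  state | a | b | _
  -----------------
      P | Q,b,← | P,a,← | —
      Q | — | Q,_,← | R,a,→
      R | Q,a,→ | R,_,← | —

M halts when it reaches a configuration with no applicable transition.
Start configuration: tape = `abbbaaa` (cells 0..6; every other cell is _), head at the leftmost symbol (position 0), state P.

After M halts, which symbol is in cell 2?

P | _[a]bbbaaa   read a → write b, move ←, go to Q
Q | [_]bbbbaaa   read _ → write a, move →, go to R
R | a[b]bbbaaa   read b → write _, move ←, go to R
R | [a]_bbbaaa   read a → write a, move →, go to Q
Q | a[_]bbbaaa   read _ → write a, move →, go to R
R | aa[b]bbaaa   read b → write _, move ←, go to R
R | a[a]_bbaaa   read a → write a, move →, go to Q
Q | aa[_]bbaaa   read _ → write a, move →, go to R
R | aaa[b]baaa   read b → write _, move ←, go to R
R | aa[a]_baaa   read a → write a, move →, go to Q
Q | aaa[_]baaa   read _ → write a, move →, go to R
R | aaaa[b]aaa   read b → write _, move ←, go to R
R | aaa[a]_aaa   read a → write a, move →, go to Q
Q | aaaa[_]aaa   read _ → write a, move →, go to R
R | aaaaa[a]aa   read a → write a, move →, go to Q
Q | aaaaaa[a]a
Cell 2 holds a when M halts.

a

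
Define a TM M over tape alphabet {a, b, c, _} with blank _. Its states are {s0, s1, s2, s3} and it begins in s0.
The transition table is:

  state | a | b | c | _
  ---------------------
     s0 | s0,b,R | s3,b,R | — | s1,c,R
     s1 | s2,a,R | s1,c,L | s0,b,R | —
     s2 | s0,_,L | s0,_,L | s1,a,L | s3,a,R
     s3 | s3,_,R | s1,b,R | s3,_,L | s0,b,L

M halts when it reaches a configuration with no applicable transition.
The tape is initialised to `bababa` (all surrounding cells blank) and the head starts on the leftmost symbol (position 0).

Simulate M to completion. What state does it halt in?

s1

state=s0 head=0 tape=[b]ababa____   (s0,b)→(s3,b,R)
state=s3 head=1 tape=b[a]baba____   (s3,a)→(s3,_,R)
state=s3 head=2 tape=b_[b]aba____   (s3,b)→(s1,b,R)
state=s1 head=3 tape=b_b[a]ba____   (s1,a)→(s2,a,R)
state=s2 head=4 tape=b_ba[b]a____   (s2,b)→(s0,_,L)
state=s0 head=3 tape=b_b[a]_a____   (s0,a)→(s0,b,R)
state=s0 head=4 tape=b_bb[_]a____   (s0,_)→(s1,c,R)
state=s1 head=5 tape=b_bbc[a]____   (s1,a)→(s2,a,R)
state=s2 head=6 tape=b_bbca[_]___   (s2,_)→(s3,a,R)
state=s3 head=7 tape=b_bbcaa[_]__   (s3,_)→(s0,b,L)
state=s0 head=6 tape=b_bbca[a]b__   (s0,a)→(s0,b,R)
state=s0 head=7 tape=b_bbcab[b]__   (s0,b)→(s3,b,R)
state=s3 head=8 tape=b_bbcabb[_]_   (s3,_)→(s0,b,L)
state=s0 head=7 tape=b_bbcab[b]b_   (s0,b)→(s3,b,R)
state=s3 head=8 tape=b_bbcabb[b]_   (s3,b)→(s1,b,R)
state=s1 head=9 tape=b_bbcabbb[_]
No transition is defined for (s1, _); M halts in state s1.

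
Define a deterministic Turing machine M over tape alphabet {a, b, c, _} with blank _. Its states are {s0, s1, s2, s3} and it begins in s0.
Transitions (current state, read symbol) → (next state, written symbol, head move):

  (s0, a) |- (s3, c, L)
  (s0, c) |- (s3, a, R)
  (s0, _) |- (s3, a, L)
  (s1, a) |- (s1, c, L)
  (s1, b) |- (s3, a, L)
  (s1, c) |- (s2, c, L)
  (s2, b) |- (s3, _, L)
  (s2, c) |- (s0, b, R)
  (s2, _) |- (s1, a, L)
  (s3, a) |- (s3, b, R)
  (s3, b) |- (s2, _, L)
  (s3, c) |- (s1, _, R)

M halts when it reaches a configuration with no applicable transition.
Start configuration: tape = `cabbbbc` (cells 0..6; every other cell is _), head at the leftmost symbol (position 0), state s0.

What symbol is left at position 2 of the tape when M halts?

state=s0 head=0 tape=[c]abbbbc   (s0,c)→(s3,a,R)
state=s3 head=1 tape=a[a]bbbbc   (s3,a)→(s3,b,R)
state=s3 head=2 tape=ab[b]bbbc   (s3,b)→(s2,_,L)
state=s2 head=1 tape=a[b]_bbbc   (s2,b)→(s3,_,L)
state=s3 head=0 tape=[a]__bbbc   (s3,a)→(s3,b,R)
state=s3 head=1 tape=b[_]_bbbc
Cell 2 holds _ when M halts.

_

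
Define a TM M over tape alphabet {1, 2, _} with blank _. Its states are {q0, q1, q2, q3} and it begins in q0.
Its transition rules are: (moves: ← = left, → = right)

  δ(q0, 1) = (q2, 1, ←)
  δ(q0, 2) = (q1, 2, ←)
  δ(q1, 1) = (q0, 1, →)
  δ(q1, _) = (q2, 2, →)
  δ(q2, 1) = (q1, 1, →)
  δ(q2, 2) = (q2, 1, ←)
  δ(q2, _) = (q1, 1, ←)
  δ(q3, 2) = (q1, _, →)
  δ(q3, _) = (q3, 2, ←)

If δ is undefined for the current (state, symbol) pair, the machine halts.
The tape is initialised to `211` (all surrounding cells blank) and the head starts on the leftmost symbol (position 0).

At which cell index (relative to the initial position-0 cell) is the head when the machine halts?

state=q0 head=0 tape=___[2]11_   (q0,2)→(q1,2,←)
state=q1 head=-1 tape=__[_]211_   (q1,_)→(q2,2,→)
state=q2 head=0 tape=__2[2]11_   (q2,2)→(q2,1,←)
state=q2 head=-1 tape=__[2]111_   (q2,2)→(q2,1,←)
state=q2 head=-2 tape=_[_]1111_   (q2,_)→(q1,1,←)
state=q1 head=-3 tape=[_]11111_   (q1,_)→(q2,2,→)
state=q2 head=-2 tape=2[1]1111_   (q2,1)→(q1,1,→)
state=q1 head=-1 tape=21[1]111_   (q1,1)→(q0,1,→)
state=q0 head=0 tape=211[1]11_   (q0,1)→(q2,1,←)
state=q2 head=-1 tape=21[1]111_   (q2,1)→(q1,1,→)
state=q1 head=0 tape=211[1]11_   (q1,1)→(q0,1,→)
state=q0 head=1 tape=2111[1]1_   (q0,1)→(q2,1,←)
state=q2 head=0 tape=211[1]11_   (q2,1)→(q1,1,→)
state=q1 head=1 tape=2111[1]1_   (q1,1)→(q0,1,→)
state=q0 head=2 tape=21111[1]_   (q0,1)→(q2,1,←)
state=q2 head=1 tape=2111[1]1_   (q2,1)→(q1,1,→)
state=q1 head=2 tape=21111[1]_   (q1,1)→(q0,1,→)
state=q0 head=3 tape=211111[_]
At halt the head is at cell 3.

3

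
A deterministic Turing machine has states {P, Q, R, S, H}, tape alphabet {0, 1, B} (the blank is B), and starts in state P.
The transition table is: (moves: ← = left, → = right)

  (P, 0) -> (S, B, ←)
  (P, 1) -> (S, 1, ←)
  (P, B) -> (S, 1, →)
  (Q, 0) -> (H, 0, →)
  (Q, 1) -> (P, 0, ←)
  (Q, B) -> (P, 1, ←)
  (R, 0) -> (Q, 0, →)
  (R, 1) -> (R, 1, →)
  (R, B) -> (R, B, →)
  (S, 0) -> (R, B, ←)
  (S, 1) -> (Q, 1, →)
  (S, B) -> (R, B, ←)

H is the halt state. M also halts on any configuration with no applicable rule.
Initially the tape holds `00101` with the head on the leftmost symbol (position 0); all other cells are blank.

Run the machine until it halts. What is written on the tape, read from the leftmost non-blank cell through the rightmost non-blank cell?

001

P | BB[0]0101   read 0 → write B, move ←, go to S
S | B[B]B0101   read B → write B, move ←, go to R
R | [B]BB0101   read B → write B, move →, go to R
R | B[B]B0101   read B → write B, move →, go to R
R | BB[B]0101   read B → write B, move →, go to R
R | BBB[0]101   read 0 → write 0, move →, go to Q
Q | BBB0[1]01   read 1 → write 0, move ←, go to P
P | BBB[0]001   read 0 → write B, move ←, go to S
S | BB[B]B001   read B → write B, move ←, go to R
R | B[B]BB001   read B → write B, move →, go to R
R | BB[B]B001   read B → write B, move →, go to R
R | BBB[B]001   read B → write B, move →, go to R
R | BBBB[0]01   read 0 → write 0, move →, go to Q
Q | BBBB0[0]1   read 0 → write 0, move →, go to H
H | BBBB00[1]
The non-blank tape span at halt is 001.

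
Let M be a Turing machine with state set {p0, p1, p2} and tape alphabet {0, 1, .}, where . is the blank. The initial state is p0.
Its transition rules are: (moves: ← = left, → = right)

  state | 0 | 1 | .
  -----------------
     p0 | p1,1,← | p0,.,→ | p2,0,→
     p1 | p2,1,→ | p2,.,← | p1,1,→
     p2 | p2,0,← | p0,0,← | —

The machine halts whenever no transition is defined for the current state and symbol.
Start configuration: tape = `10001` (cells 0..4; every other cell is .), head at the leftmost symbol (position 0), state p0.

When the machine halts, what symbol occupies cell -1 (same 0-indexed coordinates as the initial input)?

0

p0 | ..[1]0001   read 1 → write ., move →, go to p0
p0 | ...[0]001   read 0 → write 1, move ←, go to p1
p1 | ..[.]1001   read . → write 1, move →, go to p1
p1 | ..1[1]001   read 1 → write ., move ←, go to p2
p2 | ..[1].001   read 1 → write 0, move ←, go to p0
p0 | .[.]0.001   read . → write 0, move →, go to p2
p2 | .0[0].001   read 0 → write 0, move ←, go to p2
p2 | .[0]0.001   read 0 → write 0, move ←, go to p2
p2 | [.]00.001
Cell -1 holds 0 when M halts.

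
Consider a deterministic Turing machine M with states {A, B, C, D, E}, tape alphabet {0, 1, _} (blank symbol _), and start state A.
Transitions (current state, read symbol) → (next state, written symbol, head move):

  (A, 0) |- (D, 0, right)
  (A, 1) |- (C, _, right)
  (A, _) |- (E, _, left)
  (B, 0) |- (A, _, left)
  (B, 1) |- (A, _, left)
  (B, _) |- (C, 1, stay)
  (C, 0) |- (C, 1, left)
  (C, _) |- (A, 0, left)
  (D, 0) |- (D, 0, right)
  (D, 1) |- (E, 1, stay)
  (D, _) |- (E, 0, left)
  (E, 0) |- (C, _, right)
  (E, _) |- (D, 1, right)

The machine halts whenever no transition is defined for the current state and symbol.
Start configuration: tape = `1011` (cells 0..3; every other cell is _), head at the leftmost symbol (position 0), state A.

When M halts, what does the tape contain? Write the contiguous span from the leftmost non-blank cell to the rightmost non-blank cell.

state=A head=0 tape=__[1]011   (A,1)→(C,_,right)
state=C head=1 tape=___[0]11   (C,0)→(C,1,left)
state=C head=0 tape=__[_]111   (C,_)→(A,0,left)
state=A head=-1 tape=_[_]0111   (A,_)→(E,_,left)
state=E head=-2 tape=[_]_0111   (E,_)→(D,1,right)
state=D head=-1 tape=1[_]0111   (D,_)→(E,0,left)
state=E head=-2 tape=[1]00111
The non-blank tape span at halt is 100111.

100111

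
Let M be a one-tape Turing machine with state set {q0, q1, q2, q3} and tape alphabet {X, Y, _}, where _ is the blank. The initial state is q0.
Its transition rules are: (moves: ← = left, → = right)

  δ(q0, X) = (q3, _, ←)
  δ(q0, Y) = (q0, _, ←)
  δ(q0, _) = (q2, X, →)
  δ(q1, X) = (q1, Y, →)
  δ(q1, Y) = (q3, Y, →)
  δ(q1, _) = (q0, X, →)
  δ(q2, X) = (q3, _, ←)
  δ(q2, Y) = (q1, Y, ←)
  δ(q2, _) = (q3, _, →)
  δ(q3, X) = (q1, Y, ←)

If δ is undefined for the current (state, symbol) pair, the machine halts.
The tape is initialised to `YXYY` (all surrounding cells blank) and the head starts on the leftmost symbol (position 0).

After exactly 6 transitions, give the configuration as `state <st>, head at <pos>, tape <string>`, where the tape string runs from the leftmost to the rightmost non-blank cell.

state q0, head at 0, tape XX_YY

state=q0 head=0 tape=_[Y]XYY   (q0,Y)→(q0,_,←)
state=q0 head=-1 tape=[_]_XYY   (q0,_)→(q2,X,→)
state=q2 head=0 tape=X[_]XYY   (q2,_)→(q3,_,→)
state=q3 head=1 tape=X_[X]YY   (q3,X)→(q1,Y,←)
state=q1 head=0 tape=X[_]YYY   (q1,_)→(q0,X,→)
state=q0 head=1 tape=XX[Y]YY   (q0,Y)→(q0,_,←)
state=q0 head=0 tape=X[X]_YY
After 6 steps: state q0, head at 0, tape XX_YY.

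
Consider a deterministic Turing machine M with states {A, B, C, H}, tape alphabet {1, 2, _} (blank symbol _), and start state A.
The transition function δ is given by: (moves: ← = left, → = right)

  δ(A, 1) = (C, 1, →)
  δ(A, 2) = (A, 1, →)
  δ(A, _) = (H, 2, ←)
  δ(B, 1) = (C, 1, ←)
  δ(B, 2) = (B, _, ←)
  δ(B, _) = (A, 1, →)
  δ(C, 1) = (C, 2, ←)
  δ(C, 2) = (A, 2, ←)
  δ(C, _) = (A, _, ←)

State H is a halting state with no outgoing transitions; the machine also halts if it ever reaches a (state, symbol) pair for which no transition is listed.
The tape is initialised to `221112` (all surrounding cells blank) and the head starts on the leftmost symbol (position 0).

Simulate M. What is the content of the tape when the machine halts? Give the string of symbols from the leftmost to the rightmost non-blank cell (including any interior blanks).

state=A head=0 tape=___[2]21112   (A,2)→(A,1,→)
state=A head=1 tape=___1[2]1112   (A,2)→(A,1,→)
state=A head=2 tape=___11[1]112   (A,1)→(C,1,→)
state=C head=3 tape=___111[1]12   (C,1)→(C,2,←)
state=C head=2 tape=___11[1]212   (C,1)→(C,2,←)
state=C head=1 tape=___1[1]2212   (C,1)→(C,2,←)
state=C head=0 tape=___[1]22212   (C,1)→(C,2,←)
state=C head=-1 tape=__[_]222212   (C,_)→(A,_,←)
state=A head=-2 tape=_[_]_222212   (A,_)→(H,2,←)
state=H head=-3 tape=[_]2_222212
The non-blank tape span at halt is 2_222212.

2_222212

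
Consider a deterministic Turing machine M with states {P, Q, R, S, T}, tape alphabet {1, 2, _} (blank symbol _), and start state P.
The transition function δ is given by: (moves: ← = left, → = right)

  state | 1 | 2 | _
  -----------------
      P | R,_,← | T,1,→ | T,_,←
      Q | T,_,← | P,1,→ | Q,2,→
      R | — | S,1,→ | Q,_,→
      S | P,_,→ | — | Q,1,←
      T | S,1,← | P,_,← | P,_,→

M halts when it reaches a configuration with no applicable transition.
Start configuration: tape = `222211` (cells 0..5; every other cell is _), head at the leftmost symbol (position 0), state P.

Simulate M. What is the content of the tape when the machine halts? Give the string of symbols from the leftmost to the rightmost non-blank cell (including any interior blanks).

P | _[2]22211   read 2 → write 1, move →, go to T
T | _1[2]2211   read 2 → write _, move ←, go to P
P | _[1]_2211   read 1 → write _, move ←, go to R
R | [_]__2211   read _ → write _, move →, go to Q
Q | _[_]_2211   read _ → write 2, move →, go to Q
Q | _2[_]2211   read _ → write 2, move →, go to Q
Q | _22[2]211   read 2 → write 1, move →, go to P
P | _221[2]11   read 2 → write 1, move →, go to T
T | _2211[1]1   read 1 → write 1, move ←, go to S
S | _221[1]11   read 1 → write _, move →, go to P
P | _221_[1]1   read 1 → write _, move ←, go to R
R | _221[_]_1   read _ → write _, move →, go to Q
Q | _221_[_]1   read _ → write 2, move →, go to Q
Q | _221_2[1]   read 1 → write _, move ←, go to T
T | _221_[2]_   read 2 → write _, move ←, go to P
P | _221[_]__   read _ → write _, move ←, go to T
T | _22[1]___   read 1 → write 1, move ←, go to S
S | _2[2]1___
The non-blank tape span at halt is 221.

221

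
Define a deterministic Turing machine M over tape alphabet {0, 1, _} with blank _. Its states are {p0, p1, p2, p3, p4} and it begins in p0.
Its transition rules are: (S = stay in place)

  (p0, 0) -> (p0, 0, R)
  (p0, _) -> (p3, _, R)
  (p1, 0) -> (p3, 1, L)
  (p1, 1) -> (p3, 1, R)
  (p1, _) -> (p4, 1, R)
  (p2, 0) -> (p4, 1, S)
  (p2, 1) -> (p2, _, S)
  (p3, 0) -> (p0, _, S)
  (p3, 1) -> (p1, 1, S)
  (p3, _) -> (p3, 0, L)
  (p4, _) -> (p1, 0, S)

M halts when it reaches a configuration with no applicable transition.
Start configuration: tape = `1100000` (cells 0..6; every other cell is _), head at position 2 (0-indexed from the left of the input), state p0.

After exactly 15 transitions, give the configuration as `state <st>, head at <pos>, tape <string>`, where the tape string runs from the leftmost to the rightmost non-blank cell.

state=p0 head=2 tape=11[0]0000___   (p0,0)→(p0,0,R)
state=p0 head=3 tape=110[0]000___   (p0,0)→(p0,0,R)
state=p0 head=4 tape=1100[0]00___   (p0,0)→(p0,0,R)
state=p0 head=5 tape=11000[0]0___   (p0,0)→(p0,0,R)
state=p0 head=6 tape=110000[0]___   (p0,0)→(p0,0,R)
state=p0 head=7 tape=1100000[_]__   (p0,_)→(p3,_,R)
state=p3 head=8 tape=1100000_[_]_   (p3,_)→(p3,0,L)
state=p3 head=7 tape=1100000[_]0_   (p3,_)→(p3,0,L)
state=p3 head=6 tape=110000[0]00_   (p3,0)→(p0,_,S)
state=p0 head=6 tape=110000[_]00_   (p0,_)→(p3,_,R)
state=p3 head=7 tape=110000_[0]0_   (p3,0)→(p0,_,S)
state=p0 head=7 tape=110000_[_]0_   (p0,_)→(p3,_,R)
state=p3 head=8 tape=110000__[0]_   (p3,0)→(p0,_,S)
state=p0 head=8 tape=110000__[_]_   (p0,_)→(p3,_,R)
state=p3 head=9 tape=110000___[_]   (p3,_)→(p3,0,L)
state=p3 head=8 tape=110000__[_]0
After 15 steps: state p3, head at 8, tape 110000___0.

state p3, head at 8, tape 110000___0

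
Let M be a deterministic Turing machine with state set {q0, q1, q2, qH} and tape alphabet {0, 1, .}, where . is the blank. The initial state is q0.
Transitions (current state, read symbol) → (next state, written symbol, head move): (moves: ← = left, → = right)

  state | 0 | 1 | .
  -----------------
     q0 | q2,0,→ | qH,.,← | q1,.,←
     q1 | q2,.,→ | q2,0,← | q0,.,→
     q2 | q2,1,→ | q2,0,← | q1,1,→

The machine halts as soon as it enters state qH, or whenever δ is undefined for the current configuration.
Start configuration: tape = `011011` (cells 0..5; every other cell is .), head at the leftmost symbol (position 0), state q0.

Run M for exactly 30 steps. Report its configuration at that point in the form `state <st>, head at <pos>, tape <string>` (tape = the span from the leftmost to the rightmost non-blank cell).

q0 | .[0]11011.   read 0 → write 0, move →, go to q2
q2 | .0[1]1011.   read 1 → write 0, move ←, go to q2
q2 | .[0]01011.   read 0 → write 1, move →, go to q2
q2 | .1[0]1011.   read 0 → write 1, move →, go to q2
q2 | .11[1]011.   read 1 → write 0, move ←, go to q2
q2 | .1[1]0011.   read 1 → write 0, move ←, go to q2
q2 | .[1]00011.   read 1 → write 0, move ←, go to q2
q2 | [.]000011.   read . → write 1, move →, go to q1
q1 | 1[0]00011.   read 0 → write ., move →, go to q2
q2 | 1.[0]0011.   read 0 → write 1, move →, go to q2
q2 | 1.1[0]011.   read 0 → write 1, move →, go to q2
q2 | 1.11[0]11.   read 0 → write 1, move →, go to q2
q2 | 1.111[1]1.   read 1 → write 0, move ←, go to q2
q2 | 1.11[1]01.   read 1 → write 0, move ←, go to q2
q2 | 1.1[1]001.   read 1 → write 0, move ←, go to q2
q2 | 1.[1]0001.   read 1 → write 0, move ←, go to q2
q2 | 1[.]00001.   read . → write 1, move →, go to q1
q1 | 11[0]0001.   read 0 → write ., move →, go to q2
q2 | 11.[0]001.   read 0 → write 1, move →, go to q2
q2 | 11.1[0]01.   read 0 → write 1, move →, go to q2
q2 | 11.11[0]1.   read 0 → write 1, move →, go to q2
q2 | 11.111[1].   read 1 → write 0, move ←, go to q2
q2 | 11.11[1]0.   read 1 → write 0, move ←, go to q2
q2 | 11.1[1]00.   read 1 → write 0, move ←, go to q2
q2 | 11.[1]000.   read 1 → write 0, move ←, go to q2
q2 | 11[.]0000.   read . → write 1, move →, go to q1
q1 | 111[0]000.   read 0 → write ., move →, go to q2
q2 | 111.[0]00.   read 0 → write 1, move →, go to q2
q2 | 111.1[0]0.   read 0 → write 1, move →, go to q2
q2 | 111.11[0].   read 0 → write 1, move →, go to q2
q2 | 111.111[.]
After 30 steps: state q2, head at 6, tape 111.111.

state q2, head at 6, tape 111.111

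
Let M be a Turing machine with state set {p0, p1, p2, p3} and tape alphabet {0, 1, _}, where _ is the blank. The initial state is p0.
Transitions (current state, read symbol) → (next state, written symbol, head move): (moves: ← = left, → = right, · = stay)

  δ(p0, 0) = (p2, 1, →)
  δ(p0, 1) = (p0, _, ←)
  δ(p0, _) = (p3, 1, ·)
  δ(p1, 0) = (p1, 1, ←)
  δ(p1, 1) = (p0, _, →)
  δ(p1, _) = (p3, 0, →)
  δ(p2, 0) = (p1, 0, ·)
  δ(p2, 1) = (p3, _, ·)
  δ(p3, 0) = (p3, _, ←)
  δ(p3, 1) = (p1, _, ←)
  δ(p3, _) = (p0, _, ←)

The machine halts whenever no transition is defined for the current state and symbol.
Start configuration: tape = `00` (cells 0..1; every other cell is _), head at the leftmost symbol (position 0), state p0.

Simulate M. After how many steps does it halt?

state=p0 head=0 tape=_[0]0   (p0,0)→(p2,1,→)
state=p2 head=1 tape=_1[0]   (p2,0)→(p1,0,·)
state=p1 head=1 tape=_1[0]   (p1,0)→(p1,1,←)
state=p1 head=0 tape=_[1]1   (p1,1)→(p0,_,→)
state=p0 head=1 tape=__[1]   (p0,1)→(p0,_,←)
state=p0 head=0 tape=_[_]_   (p0,_)→(p3,1,·)
state=p3 head=0 tape=_[1]_   (p3,1)→(p1,_,←)
state=p1 head=-1 tape=[_]__   (p1,_)→(p3,0,→)
state=p3 head=0 tape=0[_]_   (p3,_)→(p0,_,←)
state=p0 head=-1 tape=[0]__   (p0,0)→(p2,1,→)
state=p2 head=0 tape=1[_]_
M halts after 10 transitions.

10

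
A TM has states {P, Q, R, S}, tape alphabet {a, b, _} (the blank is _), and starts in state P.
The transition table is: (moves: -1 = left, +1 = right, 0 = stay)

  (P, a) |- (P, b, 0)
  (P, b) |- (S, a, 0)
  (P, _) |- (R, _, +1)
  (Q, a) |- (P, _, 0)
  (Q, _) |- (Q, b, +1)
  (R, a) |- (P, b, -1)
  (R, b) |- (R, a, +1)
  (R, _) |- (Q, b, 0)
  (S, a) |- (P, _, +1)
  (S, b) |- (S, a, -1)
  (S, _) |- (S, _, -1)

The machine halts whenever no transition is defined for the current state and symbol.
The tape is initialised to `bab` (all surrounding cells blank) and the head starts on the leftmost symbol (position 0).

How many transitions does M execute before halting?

9

state=P head=0 tape=[b]ab__   (P,b)→(S,a,0)
state=S head=0 tape=[a]ab__   (S,a)→(P,_,+1)
state=P head=1 tape=_[a]b__   (P,a)→(P,b,0)
state=P head=1 tape=_[b]b__   (P,b)→(S,a,0)
state=S head=1 tape=_[a]b__   (S,a)→(P,_,+1)
state=P head=2 tape=__[b]__   (P,b)→(S,a,0)
state=S head=2 tape=__[a]__   (S,a)→(P,_,+1)
state=P head=3 tape=___[_]_   (P,_)→(R,_,+1)
state=R head=4 tape=____[_]   (R,_)→(Q,b,0)
state=Q head=4 tape=____[b]
M halts after 9 transitions.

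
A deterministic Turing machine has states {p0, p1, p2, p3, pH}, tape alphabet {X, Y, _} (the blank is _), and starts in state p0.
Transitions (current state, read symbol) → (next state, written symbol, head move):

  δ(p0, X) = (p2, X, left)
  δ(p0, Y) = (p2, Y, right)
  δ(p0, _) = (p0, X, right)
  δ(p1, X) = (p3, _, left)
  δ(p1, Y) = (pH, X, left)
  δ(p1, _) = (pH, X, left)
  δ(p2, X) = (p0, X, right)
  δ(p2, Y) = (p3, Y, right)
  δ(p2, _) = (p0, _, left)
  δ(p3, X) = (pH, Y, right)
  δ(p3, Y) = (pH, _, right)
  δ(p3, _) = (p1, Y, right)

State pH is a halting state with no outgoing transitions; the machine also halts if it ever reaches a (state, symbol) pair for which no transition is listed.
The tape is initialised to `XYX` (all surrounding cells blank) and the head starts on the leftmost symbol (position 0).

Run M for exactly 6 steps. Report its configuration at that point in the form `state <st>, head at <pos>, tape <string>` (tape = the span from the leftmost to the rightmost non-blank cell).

state=p0 head=0 tape=__[X]YX   (p0,X)→(p2,X,left)
state=p2 head=-1 tape=_[_]XYX   (p2,_)→(p0,_,left)
state=p0 head=-2 tape=[_]_XYX   (p0,_)→(p0,X,right)
state=p0 head=-1 tape=X[_]XYX   (p0,_)→(p0,X,right)
state=p0 head=0 tape=XX[X]YX   (p0,X)→(p2,X,left)
state=p2 head=-1 tape=X[X]XYX   (p2,X)→(p0,X,right)
state=p0 head=0 tape=XX[X]YX
After 6 steps: state p0, head at 0, tape XXXYX.

state p0, head at 0, tape XXXYX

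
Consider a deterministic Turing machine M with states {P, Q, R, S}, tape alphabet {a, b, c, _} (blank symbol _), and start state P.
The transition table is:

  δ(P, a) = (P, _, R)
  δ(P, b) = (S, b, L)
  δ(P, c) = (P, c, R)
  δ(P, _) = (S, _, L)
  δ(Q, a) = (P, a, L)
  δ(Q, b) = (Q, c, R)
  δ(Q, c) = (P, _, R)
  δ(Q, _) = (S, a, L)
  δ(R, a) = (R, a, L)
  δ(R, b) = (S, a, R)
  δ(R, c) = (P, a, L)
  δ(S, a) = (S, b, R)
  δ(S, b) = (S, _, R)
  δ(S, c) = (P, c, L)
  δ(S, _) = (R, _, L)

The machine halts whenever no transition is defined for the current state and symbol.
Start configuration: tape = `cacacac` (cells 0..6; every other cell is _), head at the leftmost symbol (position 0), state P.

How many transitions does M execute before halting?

state=P head=0 tape=___[c]acacac_   (P,c)→(P,c,R)
state=P head=1 tape=___c[a]cacac_   (P,a)→(P,_,R)
state=P head=2 tape=___c_[c]acac_   (P,c)→(P,c,R)
state=P head=3 tape=___c_c[a]cac_   (P,a)→(P,_,R)
state=P head=4 tape=___c_c_[c]ac_   (P,c)→(P,c,R)
state=P head=5 tape=___c_c_c[a]c_   (P,a)→(P,_,R)
state=P head=6 tape=___c_c_c_[c]_   (P,c)→(P,c,R)
state=P head=7 tape=___c_c_c_c[_]   (P,_)→(S,_,L)
state=S head=6 tape=___c_c_c_[c]_   (S,c)→(P,c,L)
state=P head=5 tape=___c_c_c[_]c_   (P,_)→(S,_,L)
state=S head=4 tape=___c_c_[c]_c_   (S,c)→(P,c,L)
state=P head=3 tape=___c_c[_]c_c_   (P,_)→(S,_,L)
state=S head=2 tape=___c_[c]_c_c_   (S,c)→(P,c,L)
state=P head=1 tape=___c[_]c_c_c_   (P,_)→(S,_,L)
state=S head=0 tape=___[c]_c_c_c_   (S,c)→(P,c,L)
state=P head=-1 tape=__[_]c_c_c_c_   (P,_)→(S,_,L)
state=S head=-2 tape=_[_]_c_c_c_c_   (S,_)→(R,_,L)
state=R head=-3 tape=[_]__c_c_c_c_
M halts after 17 transitions.

17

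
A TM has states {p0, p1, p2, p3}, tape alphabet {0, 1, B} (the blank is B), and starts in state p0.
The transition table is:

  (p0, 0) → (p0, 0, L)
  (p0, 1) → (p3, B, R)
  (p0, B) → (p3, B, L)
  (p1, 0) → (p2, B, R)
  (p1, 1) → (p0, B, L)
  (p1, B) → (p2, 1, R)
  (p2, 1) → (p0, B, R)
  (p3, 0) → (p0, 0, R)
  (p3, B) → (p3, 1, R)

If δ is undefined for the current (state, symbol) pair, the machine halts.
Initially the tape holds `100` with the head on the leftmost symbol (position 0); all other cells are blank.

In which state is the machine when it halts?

p0 | B[1]00   read 1 → write B, move R, go to p3
p3 | BB[0]0   read 0 → write 0, move R, go to p0
p0 | BB0[0]   read 0 → write 0, move L, go to p0
p0 | BB[0]0   read 0 → write 0, move L, go to p0
p0 | B[B]00   read B → write B, move L, go to p3
p3 | [B]B00   read B → write 1, move R, go to p3
p3 | 1[B]00   read B → write 1, move R, go to p3
p3 | 11[0]0   read 0 → write 0, move R, go to p0
p0 | 110[0]   read 0 → write 0, move L, go to p0
p0 | 11[0]0   read 0 → write 0, move L, go to p0
p0 | 1[1]00   read 1 → write B, move R, go to p3
p3 | 1B[0]0   read 0 → write 0, move R, go to p0
p0 | 1B0[0]   read 0 → write 0, move L, go to p0
p0 | 1B[0]0   read 0 → write 0, move L, go to p0
p0 | 1[B]00   read B → write B, move L, go to p3
p3 | [1]B00
No transition is defined for (p3, 1); M halts in state p3.

p3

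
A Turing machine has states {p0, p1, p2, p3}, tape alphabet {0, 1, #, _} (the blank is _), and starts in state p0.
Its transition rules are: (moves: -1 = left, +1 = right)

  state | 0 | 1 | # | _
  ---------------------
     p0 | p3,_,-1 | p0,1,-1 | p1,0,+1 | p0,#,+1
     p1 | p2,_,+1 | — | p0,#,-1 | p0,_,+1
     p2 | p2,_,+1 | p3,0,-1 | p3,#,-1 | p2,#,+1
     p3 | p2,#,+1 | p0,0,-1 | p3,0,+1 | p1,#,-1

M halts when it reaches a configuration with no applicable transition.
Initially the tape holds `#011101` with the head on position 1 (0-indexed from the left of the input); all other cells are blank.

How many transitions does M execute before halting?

state=p0 head=1 tape=__#[0]11101   (p0,0)→(p3,_,-1)
state=p3 head=0 tape=__[#]_11101   (p3,#)→(p3,0,+1)
state=p3 head=1 tape=__0[_]11101   (p3,_)→(p1,#,-1)
state=p1 head=0 tape=__[0]#11101   (p1,0)→(p2,_,+1)
state=p2 head=1 tape=___[#]11101   (p2,#)→(p3,#,-1)
state=p3 head=0 tape=__[_]#11101   (p3,_)→(p1,#,-1)
state=p1 head=-1 tape=_[_]##11101   (p1,_)→(p0,_,+1)
state=p0 head=0 tape=__[#]#11101   (p0,#)→(p1,0,+1)
state=p1 head=1 tape=__0[#]11101   (p1,#)→(p0,#,-1)
state=p0 head=0 tape=__[0]#11101   (p0,0)→(p3,_,-1)
state=p3 head=-1 tape=_[_]_#11101   (p3,_)→(p1,#,-1)
state=p1 head=-2 tape=[_]#_#11101   (p1,_)→(p0,_,+1)
state=p0 head=-1 tape=_[#]_#11101   (p0,#)→(p1,0,+1)
state=p1 head=0 tape=_0[_]#11101   (p1,_)→(p0,_,+1)
state=p0 head=1 tape=_0_[#]11101   (p0,#)→(p1,0,+1)
state=p1 head=2 tape=_0_0[1]1101
M halts after 15 transitions.

15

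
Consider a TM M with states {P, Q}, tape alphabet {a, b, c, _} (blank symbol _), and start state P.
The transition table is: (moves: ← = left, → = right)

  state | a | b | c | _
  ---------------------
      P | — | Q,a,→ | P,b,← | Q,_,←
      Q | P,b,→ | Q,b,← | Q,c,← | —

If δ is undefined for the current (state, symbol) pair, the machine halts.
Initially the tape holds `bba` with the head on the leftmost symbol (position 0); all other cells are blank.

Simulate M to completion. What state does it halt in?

P | [b]ba_   read b → write a, move →, go to Q
Q | a[b]a_   read b → write b, move ←, go to Q
Q | [a]ba_   read a → write b, move →, go to P
P | b[b]a_   read b → write a, move →, go to Q
Q | ba[a]_   read a → write b, move →, go to P
P | bab[_]   read _ → write _, move ←, go to Q
Q | ba[b]_   read b → write b, move ←, go to Q
Q | b[a]b_   read a → write b, move →, go to P
P | bb[b]_   read b → write a, move →, go to Q
Q | bba[_]
No transition is defined for (Q, _); M halts in state Q.

Q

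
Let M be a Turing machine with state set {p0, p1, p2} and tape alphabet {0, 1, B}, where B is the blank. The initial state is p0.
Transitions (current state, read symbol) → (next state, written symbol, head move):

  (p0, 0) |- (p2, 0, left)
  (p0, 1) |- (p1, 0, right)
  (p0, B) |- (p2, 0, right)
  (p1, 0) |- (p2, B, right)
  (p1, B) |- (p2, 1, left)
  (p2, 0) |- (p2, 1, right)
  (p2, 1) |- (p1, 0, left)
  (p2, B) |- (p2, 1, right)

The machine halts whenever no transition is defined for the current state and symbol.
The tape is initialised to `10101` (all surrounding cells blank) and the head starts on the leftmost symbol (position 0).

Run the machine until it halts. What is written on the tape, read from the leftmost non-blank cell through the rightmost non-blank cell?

state=p0 head=0 tape=[1]0101   (p0,1)→(p1,0,right)
state=p1 head=1 tape=0[0]101   (p1,0)→(p2,B,right)
state=p2 head=2 tape=0B[1]01   (p2,1)→(p1,0,left)
state=p1 head=1 tape=0[B]001   (p1,B)→(p2,1,left)
state=p2 head=0 tape=[0]1001   (p2,0)→(p2,1,right)
state=p2 head=1 tape=1[1]001   (p2,1)→(p1,0,left)
state=p1 head=0 tape=[1]0001
The non-blank tape span at halt is 10001.

10001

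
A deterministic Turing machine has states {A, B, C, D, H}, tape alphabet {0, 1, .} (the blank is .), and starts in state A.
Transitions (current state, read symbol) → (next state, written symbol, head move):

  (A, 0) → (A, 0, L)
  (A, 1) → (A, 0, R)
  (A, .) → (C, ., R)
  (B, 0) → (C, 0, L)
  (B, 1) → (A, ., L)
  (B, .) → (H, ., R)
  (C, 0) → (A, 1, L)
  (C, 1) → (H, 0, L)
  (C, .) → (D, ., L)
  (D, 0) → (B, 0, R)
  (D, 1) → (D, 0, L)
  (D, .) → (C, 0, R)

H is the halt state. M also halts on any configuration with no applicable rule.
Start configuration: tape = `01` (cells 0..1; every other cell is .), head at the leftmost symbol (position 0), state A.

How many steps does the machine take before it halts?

5

A | .[0]1   read 0 → write 0, move L, go to A
A | [.]01   read . → write ., move R, go to C
C | .[0]1   read 0 → write 1, move L, go to A
A | [.]11   read . → write ., move R, go to C
C | .[1]1   read 1 → write 0, move L, go to H
H | [.]01
M halts after 5 transitions.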